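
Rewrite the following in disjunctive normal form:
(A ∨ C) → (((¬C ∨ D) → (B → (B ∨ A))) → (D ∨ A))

(¬A ∧ ¬C) ∨ D ∨ A

(A ∨ C) → (((¬C ∨ D) → (B → (B ∨ A))) → (D ∨ A))
= ¬(A ∨ C) ∨ (((¬C ∨ D) → (B → (B ∨ A))) → (D ∨ A))
= ¬(A ∨ C) ∨ ¬((¬C ∨ D) → (B → (B ∨ A))) ∨ D ∨ A
= ¬(A ∨ C) ∨ ¬(¬(¬C ∨ D) ∨ (B → (B ∨ A))) ∨ D ∨ A
= ¬(A ∨ C) ∨ ¬(¬(¬C ∨ D) ∨ ¬B ∨ B ∨ A) ∨ D ∨ A
= (¬A ∧ ¬C) ∨ ¬(¬(¬C ∨ D) ∨ ¬B ∨ B ∨ A) ∨ D ∨ A
= (¬A ∧ ¬C) ∨ (¬¬(¬C ∨ D) ∧ ¬¬B ∧ ¬B ∧ ¬A) ∨ D ∨ A
= (¬A ∧ ¬C) ∨ ((¬C ∨ D) ∧ ¬¬B ∧ ¬B ∧ ¬A) ∨ D ∨ A
= (¬A ∧ ¬C) ∨ ((¬C ∨ D) ∧ B ∧ ¬B ∧ ¬A) ∨ D ∨ A
= (¬A ∧ ¬C) ∨ (¬C ∧ B ∧ ¬B ∧ ¬A) ∨ (D ∧ B ∧ ¬B ∧ ¬A) ∨ D ∨ A
= (¬A ∧ ¬C) ∨ D ∨ A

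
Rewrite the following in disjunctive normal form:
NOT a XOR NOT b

(NOT a AND b) OR (a AND NOT b)

NOT a XOR NOT b
= (NOT a AND NOT NOT b) OR (NOT NOT a AND NOT b)   — expand XOR
= (NOT a AND b) OR (NOT NOT a AND NOT b)   — double negation
= (NOT a AND b) OR (a AND NOT b)   — double negation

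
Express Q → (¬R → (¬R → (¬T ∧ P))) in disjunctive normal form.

Q → (¬R → (¬R → (¬T ∧ P)))
≡ ¬Q ∨ (¬R → (¬R → (¬T ∧ P)))   — eliminate →
≡ ¬Q ∨ ¬¬R ∨ (¬R → (¬T ∧ P))   — eliminate →
≡ ¬Q ∨ ¬¬R ∨ ¬¬R ∨ (¬T ∧ P)   — eliminate →
≡ ¬Q ∨ R ∨ ¬¬R ∨ (¬T ∧ P)   — double negation
≡ ¬Q ∨ R ∨ R ∨ (¬T ∧ P)   — double negation
≡ ¬Q ∨ R ∨ (¬T ∧ P)   — simplify

¬Q ∨ R ∨ (¬T ∧ P)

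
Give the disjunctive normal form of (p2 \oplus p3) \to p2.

(\lnot p2 \land \lnot p3) \lor p2

(p2 \oplus p3) \to p2
⇔ \lnot (p2 \oplus p3) \lor p2   [eliminate \to]
⇔ \lnot ((p2 \land \lnot p3) \lor (\lnot p2 \land p3)) \lor p2   [expand \oplus]
⇔ (\lnot (p2 \land \lnot p3) \land \lnot (\lnot p2 \land p3)) \lor p2   [De Morgan]
⇔ ((\lnot p2 \lor \lnot \lnot p3) \land \lnot (\lnot p2 \land p3)) \lor p2   [De Morgan]
⇔ ((\lnot p2 \lor p3) \land \lnot (\lnot p2 \land p3)) \lor p2   [double negation]
⇔ ((\lnot p2 \lor p3) \land (\lnot \lnot p2 \lor \lnot p3)) \lor p2   [De Morgan]
⇔ ((\lnot p2 \lor p3) \land (p2 \lor \lnot p3)) \lor p2   [double negation]
⇔ (\lnot p2 \land p2) \lor (\lnot p2 \land \lnot p3) \lor (p3 \land p2) \lor (p3 \land \lnot p3) \lor p2   [distribute \land over \lor]
⇔ (\lnot p2 \land \lnot p3) \lor p2   [simplify]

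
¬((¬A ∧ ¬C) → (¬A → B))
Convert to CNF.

¬((¬A ∧ ¬C) → (¬A → B))
⇔ ¬(¬(¬A ∧ ¬C) ∨ (¬A → B))   [eliminate →]
⇔ ¬(¬(¬A ∧ ¬C) ∨ ¬¬A ∨ B)   [eliminate →]
⇔ ¬¬(¬A ∧ ¬C) ∧ ¬¬¬A ∧ ¬B   [De Morgan]
⇔ ¬A ∧ ¬C ∧ ¬¬¬A ∧ ¬B   [double negation]
⇔ ¬A ∧ ¬C ∧ ¬A ∧ ¬B   [double negation]
⇔ ¬A ∧ ¬C ∧ ¬B   [simplify]

¬A ∧ ¬C ∧ ¬B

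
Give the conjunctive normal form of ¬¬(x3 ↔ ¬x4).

(¬x3 ∨ ¬x4) ∧ (x4 ∨ x3)

¬¬(x3 ↔ ¬x4)
≡ ¬¬((x3 → ¬x4) ∧ (¬x4 → x3))   — eliminate ↔
≡ ¬¬((¬x3 ∨ ¬x4) ∧ (¬x4 → x3))   — eliminate →
≡ ¬¬((¬x3 ∨ ¬x4) ∧ (¬¬x4 ∨ x3))   — eliminate →
≡ (¬x3 ∨ ¬x4) ∧ (¬¬x4 ∨ x3)   — double negation
≡ (¬x3 ∨ ¬x4) ∧ (x4 ∨ x3)   — double negation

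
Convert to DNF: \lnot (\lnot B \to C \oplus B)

\lnot (\lnot B \to C \oplus B)
⇔ \lnot (\lnot \lnot B \lor (C \oplus B))   (eliminate \to)
⇔ \lnot (\lnot \lnot B \lor C \land \lnot B \lor \lnot C \land B)   (expand \oplus)
⇔ \lnot \lnot \lnot B \land \lnot (C \land \lnot B) \land \lnot (\lnot C \land B)   (De Morgan)
⇔ \lnot B \land \lnot (C \land \lnot B) \land \lnot (\lnot C \land B)   (double negation)
⇔ \lnot B \land (\lnot C \lor \lnot \lnot B) \land \lnot (\lnot C \land B)   (De Morgan)
⇔ \lnot B \land (\lnot C \lor B) \land \lnot (\lnot C \land B)   (double negation)
⇔ \lnot B \land (\lnot C \lor B) \land (\lnot \lnot C \lor \lnot B)   (De Morgan)
⇔ \lnot B \land (\lnot C \lor B) \land (C \lor \lnot B)   (double negation)
⇔ \lnot B \land \lnot C \land C \lor \lnot B \land \lnot C \land \lnot B \lor \lnot B \land B \land C \lor \lnot B \land B \land \lnot B   (distribute \land over \lor)
⇔ \lnot B \land \lnot C   (simplify)

\lnot B \land \lnot C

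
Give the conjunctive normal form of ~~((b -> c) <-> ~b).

~~((b -> c) <-> ~b)
⇔ ~~(((b -> c) -> ~b) & (~b -> (b -> c)))   [eliminate <->]
⇔ ~~((~(b -> c) | ~b) & (~b -> (b -> c)))   [eliminate ->]
⇔ ~~((~(~b | c) | ~b) & (~b -> (b -> c)))   [eliminate ->]
⇔ ~~((~(~b | c) | ~b) & (~~b | (b -> c)))   [eliminate ->]
⇔ ~~((~(~b | c) | ~b) & (~~b | ~b | c))   [eliminate ->]
⇔ (~(~b | c) | ~b) & (~~b | ~b | c)   [double negation]
⇔ ((~~b & ~c) | ~b) & (~~b | ~b | c)   [De Morgan]
⇔ ((b & ~c) | ~b) & (~~b | ~b | c)   [double negation]
⇔ ((b & ~c) | ~b) & (b | ~b | c)   [double negation]
⇔ (b | ~b) & (~c | ~b) & (b | ~b | c)   [distribute | over &]
⇔ ~c | ~b   [simplify]

~c | ~b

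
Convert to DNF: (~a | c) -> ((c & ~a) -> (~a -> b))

(~a | c) -> ((c & ~a) -> (~a -> b))
≡ ~(~a | c) | ((c & ~a) -> (~a -> b))   — eliminate ->
≡ ~(~a | c) | ~(c & ~a) | (~a -> b)   — eliminate ->
≡ ~(~a | c) | ~(c & ~a) | ~~a | b   — eliminate ->
≡ (~~a & ~c) | ~(c & ~a) | ~~a | b   — De Morgan
≡ (a & ~c) | ~(c & ~a) | ~~a | b   — double negation
≡ (a & ~c) | ~c | ~~a | ~~a | b   — De Morgan
≡ (a & ~c) | ~c | a | ~~a | b   — double negation
≡ (a & ~c) | ~c | a | a | b   — double negation
≡ ~c | a | b   — simplify

~c | a | b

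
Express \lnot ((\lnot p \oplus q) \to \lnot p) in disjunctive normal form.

p \land q

\lnot ((\lnot p \oplus q) \to \lnot p)
⇔ \lnot (\lnot (\lnot p \oplus q) \lor \lnot p)   (eliminate \to)
⇔ \lnot (\lnot ((\lnot p \land \lnot q) \lor (\lnot \lnot p \land q)) \lor \lnot p)   (expand \oplus)
⇔ \lnot \lnot ((\lnot p \land \lnot q) \lor (\lnot \lnot p \land q)) \land \lnot \lnot p   (De Morgan)
⇔ ((\lnot p \land \lnot q) \lor (\lnot \lnot p \land q)) \land \lnot \lnot p   (double negation)
⇔ ((\lnot p \land \lnot q) \lor (p \land q)) \land \lnot \lnot p   (double negation)
⇔ ((\lnot p \land \lnot q) \lor (p \land q)) \land p   (double negation)
⇔ (\lnot p \land \lnot q \land p) \lor (p \land q \land p)   (distribute \land over \lor)
⇔ p \land q   (simplify)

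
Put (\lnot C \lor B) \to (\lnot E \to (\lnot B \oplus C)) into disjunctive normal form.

(C \land \lnot B) \lor E \lor (\lnot B \land \lnot C) \lor (B \land C)

(\lnot C \lor B) \to (\lnot E \to (\lnot B \oplus C))
≡ \lnot (\lnot C \lor B) \lor (\lnot E \to (\lnot B \oplus C))   [eliminate \to]
≡ \lnot (\lnot C \lor B) \lor \lnot \lnot E \lor (\lnot B \oplus C)   [eliminate \to]
≡ \lnot (\lnot C \lor B) \lor \lnot \lnot E \lor (\lnot B \land \lnot C) \lor (\lnot \lnot B \land C)   [expand \oplus]
≡ (\lnot \lnot C \land \lnot B) \lor \lnot \lnot E \lor (\lnot B \land \lnot C) \lor (\lnot \lnot B \land C)   [De Morgan]
≡ (C \land \lnot B) \lor \lnot \lnot E \lor (\lnot B \land \lnot C) \lor (\lnot \lnot B \land C)   [double negation]
≡ (C \land \lnot B) \lor E \lor (\lnot B \land \lnot C) \lor (\lnot \lnot B \land C)   [double negation]
≡ (C \land \lnot B) \lor E \lor (\lnot B \land \lnot C) \lor (B \land C)   [double negation]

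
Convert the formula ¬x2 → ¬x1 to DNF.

¬x2 → ¬x1
⇔ ¬¬x2 ∨ ¬x1   [eliminate →]
⇔ x2 ∨ ¬x1   [double negation]

x2 ∨ ¬x1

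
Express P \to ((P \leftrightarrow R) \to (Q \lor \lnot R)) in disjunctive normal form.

P \to ((P \leftrightarrow R) \to (Q \lor \lnot R))
≡ \lnot P \lor ((P \leftrightarrow R) \to (Q \lor \lnot R))
≡ \lnot P \lor \lnot (P \leftrightarrow R) \lor Q \lor \lnot R
≡ \lnot P \lor \lnot ((P \to R) \land (R \to P)) \lor Q \lor \lnot R
≡ \lnot P \lor \lnot ((\lnot P \lor R) \land (R \to P)) \lor Q \lor \lnot R
≡ \lnot P \lor \lnot ((\lnot P \lor R) \land (\lnot R \lor P)) \lor Q \lor \lnot R
≡ \lnot P \lor \lnot (\lnot P \lor R) \lor \lnot (\lnot R \lor P) \lor Q \lor \lnot R
≡ \lnot P \lor (\lnot \lnot P \land \lnot R) \lor \lnot (\lnot R \lor P) \lor Q \lor \lnot R
≡ \lnot P \lor (P \land \lnot R) \lor \lnot (\lnot R \lor P) \lor Q \lor \lnot R
≡ \lnot P \lor (P \land \lnot R) \lor (\lnot \lnot R \land \lnot P) \lor Q \lor \lnot R
≡ \lnot P \lor (P \land \lnot R) \lor (R \land \lnot P) \lor Q \lor \lnot R
≡ \lnot P \lor Q \lor \lnot R

\lnot P \lor Q \lor \lnot R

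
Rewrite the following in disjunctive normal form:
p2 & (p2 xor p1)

p2 & (p2 xor p1)
= p2 & ((p2 & ~p1) | (~p2 & p1))   — expand xor
= (p2 & p2 & ~p1) | (p2 & ~p2 & p1)   — distribute & over |
= p2 & ~p1   — simplify

p2 & ~p1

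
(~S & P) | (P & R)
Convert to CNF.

(~S | R) & P

(~S & P) | (P & R)
= (~S | P) & (~S | R) & (P | P) & (P | R)   (distribute | over &)
= (~S | R) & P   (simplify)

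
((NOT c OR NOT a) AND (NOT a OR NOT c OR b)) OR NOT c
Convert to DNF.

((NOT c OR NOT a) AND (NOT a OR NOT c OR b)) OR NOT c
⇔ (NOT c AND NOT a) OR (NOT c AND NOT c) OR (NOT c AND b) OR (NOT a AND NOT a) OR (NOT a AND NOT c) OR (NOT a AND b) OR NOT c   [distribute AND over OR]
⇔ NOT c OR NOT a   [simplify]

NOT c OR NOT a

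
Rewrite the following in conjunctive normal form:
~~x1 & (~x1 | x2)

x1 & (~x1 | x2)

~~x1 & (~x1 | x2)
⇔ x1 & (~x1 | x2)   [double negation]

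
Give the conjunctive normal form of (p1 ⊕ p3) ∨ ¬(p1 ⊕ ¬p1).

(p1 ⊕ p3) ∨ ¬(p1 ⊕ ¬p1)
≡ ((p1 ∨ p3) ∧ ¬(p1 ∧ p3)) ∨ ¬(p1 ⊕ ¬p1)   — expand ⊕
≡ ((p1 ∨ p3) ∧ ¬(p1 ∧ p3)) ∨ ¬((p1 ∨ ¬p1) ∧ ¬(p1 ∧ ¬p1))   — expand ⊕
≡ ((p1 ∨ p3) ∧ (¬p1 ∨ ¬p3)) ∨ ¬((p1 ∨ ¬p1) ∧ ¬(p1 ∧ ¬p1))   — De Morgan
≡ ((p1 ∨ p3) ∧ (¬p1 ∨ ¬p3)) ∨ ¬(p1 ∨ ¬p1) ∨ ¬¬(p1 ∧ ¬p1)   — De Morgan
≡ ((p1 ∨ p3) ∧ (¬p1 ∨ ¬p3)) ∨ (¬p1 ∧ ¬¬p1) ∨ ¬¬(p1 ∧ ¬p1)   — De Morgan
≡ ((p1 ∨ p3) ∧ (¬p1 ∨ ¬p3)) ∨ (¬p1 ∧ p1) ∨ ¬¬(p1 ∧ ¬p1)   — double negation
≡ ((p1 ∨ p3) ∧ (¬p1 ∨ ¬p3)) ∨ (¬p1 ∧ p1) ∨ (p1 ∧ ¬p1)   — double negation
≡ (p1 ∨ p3 ∨ ¬p1 ∨ p1) ∧ (p1 ∨ p3 ∨ ¬p1 ∨ ¬p1) ∧ (p1 ∨ p3 ∨ p1 ∨ p1) ∧ (p1 ∨ p3 ∨ p1 ∨ ¬p1) ∧ (¬p1 ∨ ¬p3 ∨ ¬p1 ∨ p1) ∧ (¬p1 ∨ ¬p3 ∨ ¬p1 ∨ ¬p1) ∧ (¬p1 ∨ ¬p3 ∨ p1 ∨ p1) ∧ (¬p1 ∨ ¬p3 ∨ p1 ∨ ¬p1)   — distribute ∨ over ∧
≡ (p1 ∨ p3) ∧ (¬p1 ∨ ¬p3)   — simplify

(p1 ∨ p3) ∧ (¬p1 ∨ ¬p3)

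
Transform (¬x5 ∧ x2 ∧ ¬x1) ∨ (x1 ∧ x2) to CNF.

(¬x5 ∨ x1) ∧ x2

(¬x5 ∧ x2 ∧ ¬x1) ∨ (x1 ∧ x2)
≡ (¬x5 ∨ x1) ∧ (¬x5 ∨ x2) ∧ (x2 ∨ x1) ∧ (x2 ∨ x2) ∧ (¬x1 ∨ x1) ∧ (¬x1 ∨ x2)   — distribute ∨ over ∧
≡ (¬x5 ∨ x1) ∧ x2   — simplify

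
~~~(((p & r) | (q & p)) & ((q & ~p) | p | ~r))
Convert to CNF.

~~~(((p & r) | (q & p)) & ((q & ~p) | p | ~r))
≡ ~(((p & r) | (q & p)) & ((q & ~p) | p | ~r))   — double negation
≡ ~((p & r) | (q & p)) | ~((q & ~p) | p | ~r)   — De Morgan
≡ (~(p & r) & ~(q & p)) | ~((q & ~p) | p | ~r)   — De Morgan
≡ ((~p | ~r) & ~(q & p)) | ~((q & ~p) | p | ~r)   — De Morgan
≡ ((~p | ~r) & (~q | ~p)) | ~((q & ~p) | p | ~r)   — De Morgan
≡ ((~p | ~r) & (~q | ~p)) | (~(q & ~p) & ~p & ~~r)   — De Morgan
≡ ((~p | ~r) & (~q | ~p)) | ((~q | ~~p) & ~p & ~~r)   — De Morgan
≡ ((~p | ~r) & (~q | ~p)) | ((~q | p) & ~p & ~~r)   — double negation
≡ ((~p | ~r) & (~q | ~p)) | ((~q | p) & ~p & r)   — double negation
≡ (~p | ~r | ~q | p) & (~p | ~r | ~p) & (~p | ~r | r) & (~q | ~p | ~q | p) & (~q | ~p | ~p) & (~q | ~p | r)   — distribute | over &
≡ (~p | ~r) & (~q | ~p)   — simplify

(~p | ~r) & (~q | ~p)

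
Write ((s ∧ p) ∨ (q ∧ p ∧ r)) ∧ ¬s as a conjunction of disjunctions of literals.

((s ∧ p) ∨ (q ∧ p ∧ r)) ∧ ¬s
= (s ∨ q) ∧ (s ∨ p) ∧ (s ∨ r) ∧ (p ∨ q) ∧ (p ∨ p) ∧ (p ∨ r) ∧ ¬s   — distribute ∨ over ∧
= (s ∨ q) ∧ (s ∨ r) ∧ p ∧ ¬s   — simplify

(s ∨ q) ∧ (s ∨ r) ∧ p ∧ ¬s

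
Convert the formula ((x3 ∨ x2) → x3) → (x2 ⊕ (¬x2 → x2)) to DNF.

((x3 ∨ x2) → x3) → (x2 ⊕ (¬x2 → x2))
≡ ¬((x3 ∨ x2) → x3) ∨ (x2 ⊕ (¬x2 → x2))   [eliminate →]
≡ ¬(¬(x3 ∨ x2) ∨ x3) ∨ (x2 ⊕ (¬x2 → x2))   [eliminate →]
≡ ¬(¬(x3 ∨ x2) ∨ x3) ∨ (x2 ∧ ¬(¬x2 → x2)) ∨ (¬x2 ∧ (¬x2 → x2))   [expand ⊕]
≡ ¬(¬(x3 ∨ x2) ∨ x3) ∨ (x2 ∧ ¬(¬¬x2 ∨ x2)) ∨ (¬x2 ∧ (¬x2 → x2))   [eliminate →]
≡ ¬(¬(x3 ∨ x2) ∨ x3) ∨ (x2 ∧ ¬(¬¬x2 ∨ x2)) ∨ (¬x2 ∧ (¬¬x2 ∨ x2))   [eliminate →]
≡ (¬¬(x3 ∨ x2) ∧ ¬x3) ∨ (x2 ∧ ¬(¬¬x2 ∨ x2)) ∨ (¬x2 ∧ (¬¬x2 ∨ x2))   [De Morgan]
≡ ((x3 ∨ x2) ∧ ¬x3) ∨ (x2 ∧ ¬(¬¬x2 ∨ x2)) ∨ (¬x2 ∧ (¬¬x2 ∨ x2))   [double negation]
≡ ((x3 ∨ x2) ∧ ¬x3) ∨ (x2 ∧ ¬¬¬x2 ∧ ¬x2) ∨ (¬x2 ∧ (¬¬x2 ∨ x2))   [De Morgan]
≡ ((x3 ∨ x2) ∧ ¬x3) ∨ (x2 ∧ ¬x2 ∧ ¬x2) ∨ (¬x2 ∧ (¬¬x2 ∨ x2))   [double negation]
≡ ((x3 ∨ x2) ∧ ¬x3) ∨ (x2 ∧ ¬x2 ∧ ¬x2) ∨ (¬x2 ∧ (x2 ∨ x2))   [double negation]
≡ (x3 ∧ ¬x3) ∨ (x2 ∧ ¬x3) ∨ (x2 ∧ ¬x2 ∧ ¬x2) ∨ (¬x2 ∧ x2) ∨ (¬x2 ∧ x2)   [distribute ∧ over ∨]
≡ x2 ∧ ¬x3   [simplify]

x2 ∧ ¬x3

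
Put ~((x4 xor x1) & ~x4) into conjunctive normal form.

~x1 | x4

~((x4 xor x1) & ~x4)
= ~((x4 | x1) & ~(x4 & x1) & ~x4)   [expand xor]
= ~(x4 | x1) | ~~(x4 & x1) | ~~x4   [De Morgan]
= (~x4 & ~x1) | ~~(x4 & x1) | ~~x4   [De Morgan]
= (~x4 & ~x1) | (x4 & x1) | ~~x4   [double negation]
= (~x4 & ~x1) | (x4 & x1) | x4   [double negation]
= (~x4 | x4 | x4) & (~x4 | x1 | x4) & (~x1 | x4 | x4) & (~x1 | x1 | x4)   [distribute | over &]
= ~x1 | x4   [simplify]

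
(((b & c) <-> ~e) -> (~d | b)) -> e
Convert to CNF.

(e | b) & (e | c) & (d | e) & (~b | e)

(((b & c) <-> ~e) -> (~d | b)) -> e
= ~(((b & c) <-> ~e) -> (~d | b)) | e   [eliminate ->]
= ~(~((b & c) <-> ~e) | ~d | b) | e   [eliminate ->]
= ~(~(((b & c) -> ~e) & (~e -> (b & c))) | ~d | b) | e   [eliminate <->]
= ~(~((~(b & c) | ~e) & (~e -> (b & c))) | ~d | b) | e   [eliminate ->]
= ~(~((~(b & c) | ~e) & (~~e | (b & c))) | ~d | b) | e   [eliminate ->]
= (~~((~(b & c) | ~e) & (~~e | (b & c))) & ~~d & ~b) | e   [De Morgan]
= ((~(b & c) | ~e) & (~~e | (b & c)) & ~~d & ~b) | e   [double negation]
= ((~b | ~c | ~e) & (~~e | (b & c)) & ~~d & ~b) | e   [De Morgan]
= ((~b | ~c | ~e) & (e | (b & c)) & ~~d & ~b) | e   [double negation]
= ((~b | ~c | ~e) & (e | (b & c)) & d & ~b) | e   [double negation]
= (~b | ~c | ~e | e) & (e | b | e) & (e | c | e) & (d | e) & (~b | e)   [distribute | over &]
= (e | b) & (e | c) & (d | e) & (~b | e)   [simplify]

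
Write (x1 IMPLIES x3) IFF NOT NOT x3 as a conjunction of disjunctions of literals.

x1 OR x3

(x1 IMPLIES x3) IFF NOT NOT x3
≡ ((x1 IMPLIES x3) IMPLIES NOT NOT x3) AND (NOT NOT x3 IMPLIES (x1 IMPLIES x3))   [eliminate IFF]
≡ (NOT (x1 IMPLIES x3) OR NOT NOT x3) AND (NOT NOT x3 IMPLIES (x1 IMPLIES x3))   [eliminate IMPLIES]
≡ (NOT (NOT x1 OR x3) OR NOT NOT x3) AND (NOT NOT x3 IMPLIES (x1 IMPLIES x3))   [eliminate IMPLIES]
≡ (NOT (NOT x1 OR x3) OR NOT NOT x3) AND (NOT NOT NOT x3 OR (x1 IMPLIES x3))   [eliminate IMPLIES]
≡ (NOT (NOT x1 OR x3) OR NOT NOT x3) AND (NOT NOT NOT x3 OR NOT x1 OR x3)   [eliminate IMPLIES]
≡ ((NOT NOT x1 AND NOT x3) OR NOT NOT x3) AND (NOT NOT NOT x3 OR NOT x1 OR x3)   [De Morgan]
≡ ((x1 AND NOT x3) OR NOT NOT x3) AND (NOT NOT NOT x3 OR NOT x1 OR x3)   [double negation]
≡ ((x1 AND NOT x3) OR x3) AND (NOT NOT NOT x3 OR NOT x1 OR x3)   [double negation]
≡ ((x1 AND NOT x3) OR x3) AND (NOT x3 OR NOT x1 OR x3)   [double negation]
≡ (x1 OR x3) AND (NOT x3 OR x3) AND (NOT x3 OR NOT x1 OR x3)   [distribute OR over AND]
≡ x1 OR x3   [simplify]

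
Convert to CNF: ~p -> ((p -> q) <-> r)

p | r

~p -> ((p -> q) <-> r)
⇔ ~~p | ((p -> q) <-> r)   [eliminate ->]
⇔ ~~p | (((p -> q) -> r) & (r -> (p -> q)))   [eliminate <->]
⇔ ~~p | ((~(p -> q) | r) & (r -> (p -> q)))   [eliminate ->]
⇔ ~~p | ((~(~p | q) | r) & (r -> (p -> q)))   [eliminate ->]
⇔ ~~p | ((~(~p | q) | r) & (~r | (p -> q)))   [eliminate ->]
⇔ ~~p | ((~(~p | q) | r) & (~r | ~p | q))   [eliminate ->]
⇔ p | ((~(~p | q) | r) & (~r | ~p | q))   [double negation]
⇔ p | (((~~p & ~q) | r) & (~r | ~p | q))   [De Morgan]
⇔ p | (((p & ~q) | r) & (~r | ~p | q))   [double negation]
⇔ (p | p | r) & (p | ~q | r) & (p | ~r | ~p | q)   [distribute | over &]
⇔ p | r   [simplify]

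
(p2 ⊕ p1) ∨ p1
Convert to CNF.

(p2 ⊕ p1) ∨ p1
= ((p2 ∨ p1) ∧ ¬(p2 ∧ p1)) ∨ p1   [expand ⊕]
= ((p2 ∨ p1) ∧ (¬p2 ∨ ¬p1)) ∨ p1   [De Morgan]
= (p2 ∨ p1 ∨ p1) ∧ (¬p2 ∨ ¬p1 ∨ p1)   [distribute ∨ over ∧]
= p2 ∨ p1   [simplify]

p2 ∨ p1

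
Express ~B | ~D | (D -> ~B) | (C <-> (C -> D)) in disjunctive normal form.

~B | ~D | (D -> ~B) | (C <-> (C -> D))
⇔ ~B | ~D | ~D | ~B | (C <-> (C -> D))   (eliminate ->)
⇔ ~B | ~D | ~D | ~B | ((C -> (C -> D)) & ((C -> D) -> C))   (eliminate <->)
⇔ ~B | ~D | ~D | ~B | ((~C | (C -> D)) & ((C -> D) -> C))   (eliminate ->)
⇔ ~B | ~D | ~D | ~B | ((~C | ~C | D) & ((C -> D) -> C))   (eliminate ->)
⇔ ~B | ~D | ~D | ~B | ((~C | ~C | D) & (~(C -> D) | C))   (eliminate ->)
⇔ ~B | ~D | ~D | ~B | ((~C | ~C | D) & (~(~C | D) | C))   (eliminate ->)
⇔ ~B | ~D | ~D | ~B | ((~C | ~C | D) & ((~~C & ~D) | C))   (De Morgan)
⇔ ~B | ~D | ~D | ~B | ((~C | ~C | D) & ((C & ~D) | C))   (double negation)
⇔ ~B | ~D | ~D | ~B | (~C & C & ~D) | (~C & C) | (~C & C & ~D) | (~C & C) | (D & C & ~D) | (D & C)   (distribute & over |)
⇔ ~B | ~D | (D & C)   (simplify)

~B | ~D | (D & C)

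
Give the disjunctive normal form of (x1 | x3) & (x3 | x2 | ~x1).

(x1 & x2) | x3

(x1 | x3) & (x3 | x2 | ~x1)
≡ (x1 & x3) | (x1 & x2) | (x1 & ~x1) | (x3 & x3) | (x3 & x2) | (x3 & ~x1)   [distribute & over |]
≡ (x1 & x2) | x3   [simplify]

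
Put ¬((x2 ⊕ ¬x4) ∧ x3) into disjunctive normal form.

¬((x2 ⊕ ¬x4) ∧ x3)
≡ ¬(((x2 ∧ ¬¬x4) ∨ (¬x2 ∧ ¬x4)) ∧ x3)   — expand ⊕
≡ ¬((x2 ∧ ¬¬x4) ∨ (¬x2 ∧ ¬x4)) ∨ ¬x3   — De Morgan
≡ (¬(x2 ∧ ¬¬x4) ∧ ¬(¬x2 ∧ ¬x4)) ∨ ¬x3   — De Morgan
≡ ((¬x2 ∨ ¬¬¬x4) ∧ ¬(¬x2 ∧ ¬x4)) ∨ ¬x3   — De Morgan
≡ ((¬x2 ∨ ¬x4) ∧ ¬(¬x2 ∧ ¬x4)) ∨ ¬x3   — double negation
≡ ((¬x2 ∨ ¬x4) ∧ (¬¬x2 ∨ ¬¬x4)) ∨ ¬x3   — De Morgan
≡ ((¬x2 ∨ ¬x4) ∧ (x2 ∨ ¬¬x4)) ∨ ¬x3   — double negation
≡ ((¬x2 ∨ ¬x4) ∧ (x2 ∨ x4)) ∨ ¬x3   — double negation
≡ (¬x2 ∧ x2) ∨ (¬x2 ∧ x4) ∨ (¬x4 ∧ x2) ∨ (¬x4 ∧ x4) ∨ ¬x3   — distribute ∧ over ∨
≡ (¬x2 ∧ x4) ∨ (¬x4 ∧ x2) ∨ ¬x3   — simplify

(¬x2 ∧ x4) ∨ (¬x4 ∧ x2) ∨ ¬x3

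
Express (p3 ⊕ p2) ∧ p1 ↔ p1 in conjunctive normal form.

(p3 ⊕ p2) ∧ p1 ↔ p1
= ((p3 ⊕ p2) ∧ p1 → p1) ∧ (p1 → (p3 ⊕ p2) ∧ p1)   (eliminate ↔)
= (¬((p3 ⊕ p2) ∧ p1) ∨ p1) ∧ (p1 → (p3 ⊕ p2) ∧ p1)   (eliminate →)
= (¬((p3 ∨ p2) ∧ ¬(p3 ∧ p2) ∧ p1) ∨ p1) ∧ (p1 → (p3 ⊕ p2) ∧ p1)   (expand ⊕)
= (¬((p3 ∨ p2) ∧ ¬(p3 ∧ p2) ∧ p1) ∨ p1) ∧ (¬p1 ∨ (p3 ⊕ p2) ∧ p1)   (eliminate →)
= (¬((p3 ∨ p2) ∧ ¬(p3 ∧ p2) ∧ p1) ∨ p1) ∧ (¬p1 ∨ (p3 ∨ p2) ∧ ¬(p3 ∧ p2) ∧ p1)   (expand ⊕)
= (¬(p3 ∨ p2) ∨ ¬¬(p3 ∧ p2) ∨ ¬p1 ∨ p1) ∧ (¬p1 ∨ (p3 ∨ p2) ∧ ¬(p3 ∧ p2) ∧ p1)   (De Morgan)
= (¬p3 ∧ ¬p2 ∨ ¬¬(p3 ∧ p2) ∨ ¬p1 ∨ p1) ∧ (¬p1 ∨ (p3 ∨ p2) ∧ ¬(p3 ∧ p2) ∧ p1)   (De Morgan)
= (¬p3 ∧ ¬p2 ∨ p3 ∧ p2 ∨ ¬p1 ∨ p1) ∧ (¬p1 ∨ (p3 ∨ p2) ∧ ¬(p3 ∧ p2) ∧ p1)   (double negation)
= (¬p3 ∧ ¬p2 ∨ p3 ∧ p2 ∨ ¬p1 ∨ p1) ∧ (¬p1 ∨ (p3 ∨ p2) ∧ (¬p3 ∨ ¬p2) ∧ p1)   (De Morgan)
= (¬p3 ∨ p3 ∨ ¬p1 ∨ p1) ∧ (¬p3 ∨ p2 ∨ ¬p1 ∨ p1) ∧ (¬p2 ∨ p3 ∨ ¬p1 ∨ p1) ∧ (¬p2 ∨ p2 ∨ ¬p1 ∨ p1) ∧ (¬p1 ∨ p3 ∨ p2) ∧ (¬p1 ∨ ¬p3 ∨ ¬p2) ∧ (¬p1 ∨ p1)   (distribute ∨ over ∧)
= (¬p1 ∨ p3 ∨ p2) ∧ (¬p1 ∨ ¬p3 ∨ ¬p2)   (simplify)

(¬p1 ∨ p3 ∨ p2) ∧ (¬p1 ∨ ¬p3 ∨ ¬p2)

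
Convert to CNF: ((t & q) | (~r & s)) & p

(t | ~r) & (t | s) & (q | ~r) & (q | s) & p

((t & q) | (~r & s)) & p
⇔ (t | ~r) & (t | s) & (q | ~r) & (q | s) & p   [distribute | over &]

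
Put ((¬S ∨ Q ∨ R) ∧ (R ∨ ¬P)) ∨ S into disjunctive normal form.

(¬S ∧ ¬P) ∨ (Q ∧ ¬P) ∨ R ∨ S

((¬S ∨ Q ∨ R) ∧ (R ∨ ¬P)) ∨ S
⇔ (¬S ∧ R) ∨ (¬S ∧ ¬P) ∨ (Q ∧ R) ∨ (Q ∧ ¬P) ∨ (R ∧ R) ∨ (R ∧ ¬P) ∨ S   — distribute ∧ over ∨
⇔ (¬S ∧ ¬P) ∨ (Q ∧ ¬P) ∨ R ∨ S   — simplify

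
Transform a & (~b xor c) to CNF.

a & (~b xor c)
≡ a & (~b | c) & ~(~b & c)   — expand xor
≡ a & (~b | c) & (~~b | ~c)   — De Morgan
≡ a & (~b | c) & (b | ~c)   — double negation

a & (~b | c) & (b | ~c)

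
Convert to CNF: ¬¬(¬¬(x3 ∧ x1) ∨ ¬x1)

x3 ∨ ¬x1

¬¬(¬¬(x3 ∧ x1) ∨ ¬x1)
= ¬¬(x3 ∧ x1) ∨ ¬x1   [double negation]
= (x3 ∧ x1) ∨ ¬x1   [double negation]
= (x3 ∨ ¬x1) ∧ (x1 ∨ ¬x1)   [distribute ∨ over ∧]
= x3 ∨ ¬x1   [simplify]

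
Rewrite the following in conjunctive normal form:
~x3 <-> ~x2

~x3 <-> ~x2
= (~x3 -> ~x2) & (~x2 -> ~x3)
= (~~x3 | ~x2) & (~x2 -> ~x3)
= (~~x3 | ~x2) & (~~x2 | ~x3)
= (x3 | ~x2) & (~~x2 | ~x3)
= (x3 | ~x2) & (x2 | ~x3)

(x3 | ~x2) & (x2 | ~x3)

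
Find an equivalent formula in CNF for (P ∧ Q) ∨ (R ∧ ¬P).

(P ∧ Q) ∨ (R ∧ ¬P)
= (P ∨ R) ∧ (P ∨ ¬P) ∧ (Q ∨ R) ∧ (Q ∨ ¬P)
= (P ∨ R) ∧ (Q ∨ R) ∧ (Q ∨ ¬P)

(P ∨ R) ∧ (Q ∨ R) ∧ (Q ∨ ¬P)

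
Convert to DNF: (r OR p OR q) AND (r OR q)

r OR q

(r OR p OR q) AND (r OR q)
≡ (r AND r) OR (r AND q) OR (p AND r) OR (p AND q) OR (q AND r) OR (q AND q)
≡ r OR q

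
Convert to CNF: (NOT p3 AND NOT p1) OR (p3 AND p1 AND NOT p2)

(NOT p3 OR p1) AND (NOT p3 OR NOT p2) AND (NOT p1 OR p3) AND (NOT p1 OR NOT p2)

(NOT p3 AND NOT p1) OR (p3 AND p1 AND NOT p2)
⇔ (NOT p3 OR p3) AND (NOT p3 OR p1) AND (NOT p3 OR NOT p2) AND (NOT p1 OR p3) AND (NOT p1 OR p1) AND (NOT p1 OR NOT p2)
⇔ (NOT p3 OR p1) AND (NOT p3 OR NOT p2) AND (NOT p1 OR p3) AND (NOT p1 OR NOT p2)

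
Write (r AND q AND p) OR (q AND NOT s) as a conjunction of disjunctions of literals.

(r AND q AND p) OR (q AND NOT s)
= (r OR q) AND (r OR NOT s) AND (q OR q) AND (q OR NOT s) AND (p OR q) AND (p OR NOT s)   — distribute OR over AND
= (r OR NOT s) AND q AND (p OR NOT s)   — simplify

(r OR NOT s) AND q AND (p OR NOT s)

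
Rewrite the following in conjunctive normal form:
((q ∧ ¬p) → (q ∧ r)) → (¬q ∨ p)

¬q ∨ ¬r ∨ p

((q ∧ ¬p) → (q ∧ r)) → (¬q ∨ p)
≡ ¬((q ∧ ¬p) → (q ∧ r)) ∨ ¬q ∨ p   [eliminate →]
≡ ¬(¬(q ∧ ¬p) ∨ (q ∧ r)) ∨ ¬q ∨ p   [eliminate →]
≡ (¬¬(q ∧ ¬p) ∧ ¬(q ∧ r)) ∨ ¬q ∨ p   [De Morgan]
≡ (q ∧ ¬p ∧ ¬(q ∧ r)) ∨ ¬q ∨ p   [double negation]
≡ (q ∧ ¬p ∧ (¬q ∨ ¬r)) ∨ ¬q ∨ p   [De Morgan]
≡ (q ∨ ¬q ∨ p) ∧ (¬p ∨ ¬q ∨ p) ∧ (¬q ∨ ¬r ∨ ¬q ∨ p)   [distribute ∨ over ∧]
≡ ¬q ∨ ¬r ∨ p   [simplify]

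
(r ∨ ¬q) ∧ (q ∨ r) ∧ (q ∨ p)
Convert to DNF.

(r ∧ q) ∨ (r ∧ p)

(r ∨ ¬q) ∧ (q ∨ r) ∧ (q ∨ p)
≡ (r ∧ q ∧ q) ∨ (r ∧ q ∧ p) ∨ (r ∧ r ∧ q) ∨ (r ∧ r ∧ p) ∨ (¬q ∧ q ∧ q) ∨ (¬q ∧ q ∧ p) ∨ (¬q ∧ r ∧ q) ∨ (¬q ∧ r ∧ p)   — distribute ∧ over ∨
≡ (r ∧ q) ∨ (r ∧ p)   — simplify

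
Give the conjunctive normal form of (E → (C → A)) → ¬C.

(E → (C → A)) → ¬C
= ¬(E → (C → A)) ∨ ¬C   [eliminate →]
= ¬(¬E ∨ (C → A)) ∨ ¬C   [eliminate →]
= ¬(¬E ∨ ¬C ∨ A) ∨ ¬C   [eliminate →]
= (¬¬E ∧ ¬¬C ∧ ¬A) ∨ ¬C   [De Morgan]
= (E ∧ ¬¬C ∧ ¬A) ∨ ¬C   [double negation]
= (E ∧ C ∧ ¬A) ∨ ¬C   [double negation]
= (E ∨ ¬C) ∧ (C ∨ ¬C) ∧ (¬A ∨ ¬C)   [distribute ∨ over ∧]
= (E ∨ ¬C) ∧ (¬A ∨ ¬C)   [simplify]

(E ∨ ¬C) ∧ (¬A ∨ ¬C)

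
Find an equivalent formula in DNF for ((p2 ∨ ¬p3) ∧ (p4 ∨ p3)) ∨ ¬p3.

(p2 ∧ p4) ∨ (p2 ∧ p3) ∨ ¬p3

((p2 ∨ ¬p3) ∧ (p4 ∨ p3)) ∨ ¬p3
= (p2 ∧ p4) ∨ (p2 ∧ p3) ∨ (¬p3 ∧ p4) ∨ (¬p3 ∧ p3) ∨ ¬p3   (distribute ∧ over ∨)
= (p2 ∧ p4) ∨ (p2 ∧ p3) ∨ ¬p3   (simplify)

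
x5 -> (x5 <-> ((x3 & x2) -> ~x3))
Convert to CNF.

x5 -> (x5 <-> ((x3 & x2) -> ~x3))
≡ ~x5 | (x5 <-> ((x3 & x2) -> ~x3))
≡ ~x5 | ((x5 -> ((x3 & x2) -> ~x3)) & (((x3 & x2) -> ~x3) -> x5))
≡ ~x5 | ((~x5 | ((x3 & x2) -> ~x3)) & (((x3 & x2) -> ~x3) -> x5))
≡ ~x5 | ((~x5 | ~(x3 & x2) | ~x3) & (((x3 & x2) -> ~x3) -> x5))
≡ ~x5 | ((~x5 | ~(x3 & x2) | ~x3) & (~((x3 & x2) -> ~x3) | x5))
≡ ~x5 | ((~x5 | ~(x3 & x2) | ~x3) & (~(~(x3 & x2) | ~x3) | x5))
≡ ~x5 | ((~x5 | ~x3 | ~x2 | ~x3) & (~(~(x3 & x2) | ~x3) | x5))
≡ ~x5 | ((~x5 | ~x3 | ~x2 | ~x3) & ((~~(x3 & x2) & ~~x3) | x5))
≡ ~x5 | ((~x5 | ~x3 | ~x2 | ~x3) & ((x3 & x2 & ~~x3) | x5))
≡ ~x5 | ((~x5 | ~x3 | ~x2 | ~x3) & ((x3 & x2 & x3) | x5))
≡ (~x5 | ~x5 | ~x3 | ~x2 | ~x3) & (~x5 | x3 | x5) & (~x5 | x2 | x5) & (~x5 | x3 | x5)
≡ ~x5 | ~x3 | ~x2

~x5 | ~x3 | ~x2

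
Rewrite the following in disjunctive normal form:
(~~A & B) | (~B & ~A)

(A & B) | (~B & ~A)

(~~A & B) | (~B & ~A)
≡ (A & B) | (~B & ~A)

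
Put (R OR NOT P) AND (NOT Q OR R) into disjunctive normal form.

R OR (NOT P AND NOT Q)

(R OR NOT P) AND (NOT Q OR R)
= (R AND NOT Q) OR (R AND R) OR (NOT P AND NOT Q) OR (NOT P AND R)   [distribute AND over OR]
= R OR (NOT P AND NOT Q)   [simplify]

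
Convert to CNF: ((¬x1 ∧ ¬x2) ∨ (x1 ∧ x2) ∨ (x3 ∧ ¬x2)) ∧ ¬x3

((¬x1 ∧ ¬x2) ∨ (x1 ∧ x2) ∨ (x3 ∧ ¬x2)) ∧ ¬x3
≡ (¬x1 ∨ x1 ∨ x3) ∧ (¬x1 ∨ x1 ∨ ¬x2) ∧ (¬x1 ∨ x2 ∨ x3) ∧ (¬x1 ∨ x2 ∨ ¬x2) ∧ (¬x2 ∨ x1 ∨ x3) ∧ (¬x2 ∨ x1 ∨ ¬x2) ∧ (¬x2 ∨ x2 ∨ x3) ∧ (¬x2 ∨ x2 ∨ ¬x2) ∧ ¬x3   [distribute ∨ over ∧]
≡ (¬x1 ∨ x2 ∨ x3) ∧ (¬x2 ∨ x1) ∧ ¬x3   [simplify]

(¬x1 ∨ x2 ∨ x3) ∧ (¬x2 ∨ x1) ∧ ¬x3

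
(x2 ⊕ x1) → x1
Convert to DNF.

(¬x2 ∧ ¬x1) ∨ x1

(x2 ⊕ x1) → x1
⇔ ¬(x2 ⊕ x1) ∨ x1
⇔ ¬((x2 ∧ ¬x1) ∨ (¬x2 ∧ x1)) ∨ x1
⇔ (¬(x2 ∧ ¬x1) ∧ ¬(¬x2 ∧ x1)) ∨ x1
⇔ ((¬x2 ∨ ¬¬x1) ∧ ¬(¬x2 ∧ x1)) ∨ x1
⇔ ((¬x2 ∨ x1) ∧ ¬(¬x2 ∧ x1)) ∨ x1
⇔ ((¬x2 ∨ x1) ∧ (¬¬x2 ∨ ¬x1)) ∨ x1
⇔ ((¬x2 ∨ x1) ∧ (x2 ∨ ¬x1)) ∨ x1
⇔ (¬x2 ∧ x2) ∨ (¬x2 ∧ ¬x1) ∨ (x1 ∧ x2) ∨ (x1 ∧ ¬x1) ∨ x1
⇔ (¬x2 ∧ ¬x1) ∨ x1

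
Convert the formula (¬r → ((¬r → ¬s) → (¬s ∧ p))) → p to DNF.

(¬r ∧ ¬s ∧ ¬p) ∨ p

(¬r → ((¬r → ¬s) → (¬s ∧ p))) → p
= ¬(¬r → ((¬r → ¬s) → (¬s ∧ p))) ∨ p   [eliminate →]
= ¬(¬¬r ∨ ((¬r → ¬s) → (¬s ∧ p))) ∨ p   [eliminate →]
= ¬(¬¬r ∨ ¬(¬r → ¬s) ∨ (¬s ∧ p)) ∨ p   [eliminate →]
= ¬(¬¬r ∨ ¬(¬¬r ∨ ¬s) ∨ (¬s ∧ p)) ∨ p   [eliminate →]
= (¬¬¬r ∧ ¬¬(¬¬r ∨ ¬s) ∧ ¬(¬s ∧ p)) ∨ p   [De Morgan]
= (¬r ∧ ¬¬(¬¬r ∨ ¬s) ∧ ¬(¬s ∧ p)) ∨ p   [double negation]
= (¬r ∧ (¬¬r ∨ ¬s) ∧ ¬(¬s ∧ p)) ∨ p   [double negation]
= (¬r ∧ (r ∨ ¬s) ∧ ¬(¬s ∧ p)) ∨ p   [double negation]
= (¬r ∧ (r ∨ ¬s) ∧ (¬¬s ∨ ¬p)) ∨ p   [De Morgan]
= (¬r ∧ (r ∨ ¬s) ∧ (s ∨ ¬p)) ∨ p   [double negation]
= (¬r ∧ r ∧ s) ∨ (¬r ∧ r ∧ ¬p) ∨ (¬r ∧ ¬s ∧ s) ∨ (¬r ∧ ¬s ∧ ¬p) ∨ p   [distribute ∧ over ∨]
= (¬r ∧ ¬s ∧ ¬p) ∨ p   [simplify]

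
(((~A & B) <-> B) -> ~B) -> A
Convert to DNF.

(((~A & B) <-> B) -> ~B) -> A
⇔ ~(((~A & B) <-> B) -> ~B) | A   [eliminate ->]
⇔ ~(~((~A & B) <-> B) | ~B) | A   [eliminate ->]
⇔ ~(~(((~A & B) -> B) & (B -> (~A & B))) | ~B) | A   [eliminate <->]
⇔ ~(~((~(~A & B) | B) & (B -> (~A & B))) | ~B) | A   [eliminate ->]
⇔ ~(~((~(~A & B) | B) & (~B | (~A & B))) | ~B) | A   [eliminate ->]
⇔ (~~((~(~A & B) | B) & (~B | (~A & B))) & ~~B) | A   [De Morgan]
⇔ ((~(~A & B) | B) & (~B | (~A & B)) & ~~B) | A   [double negation]
⇔ ((~~A | ~B | B) & (~B | (~A & B)) & ~~B) | A   [De Morgan]
⇔ ((A | ~B | B) & (~B | (~A & B)) & ~~B) | A   [double negation]
⇔ ((A | ~B | B) & (~B | (~A & B)) & B) | A   [double negation]
⇔ (A & ~B & B) | (A & ~A & B & B) | (~B & ~B & B) | (~B & ~A & B & B) | (B & ~B & B) | (B & ~A & B & B) | A   [distribute & over |]
⇔ (B & ~A) | A   [simplify]

(B & ~A) | A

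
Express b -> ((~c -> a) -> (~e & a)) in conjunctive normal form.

(~b | ~c | ~e) & (~b | ~c | a) & (~b | ~a | ~e)

b -> ((~c -> a) -> (~e & a))
≡ ~b | ((~c -> a) -> (~e & a))   [eliminate ->]
≡ ~b | ~(~c -> a) | (~e & a)   [eliminate ->]
≡ ~b | ~(~~c | a) | (~e & a)   [eliminate ->]
≡ ~b | (~~~c & ~a) | (~e & a)   [De Morgan]
≡ ~b | (~c & ~a) | (~e & a)   [double negation]
≡ (~b | ~c | ~e) & (~b | ~c | a) & (~b | ~a | ~e) & (~b | ~a | a)   [distribute | over &]
≡ (~b | ~c | ~e) & (~b | ~c | a) & (~b | ~a | ~e)   [simplify]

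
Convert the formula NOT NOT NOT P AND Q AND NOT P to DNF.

NOT P AND Q

NOT NOT NOT P AND Q AND NOT P
⇔ NOT P AND Q AND NOT P   [double negation]
⇔ NOT P AND Q   [simplify]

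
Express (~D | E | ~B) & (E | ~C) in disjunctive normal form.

(~D & ~C) | E | (~B & ~C)

(~D | E | ~B) & (E | ~C)
⇔ (~D & E) | (~D & ~C) | (E & E) | (E & ~C) | (~B & E) | (~B & ~C)   (distribute & over |)
⇔ (~D & ~C) | E | (~B & ~C)   (simplify)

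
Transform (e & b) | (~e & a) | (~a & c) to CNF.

(e & b) | (~e & a) | (~a & c)
≡ (e | ~e | ~a) & (e | ~e | c) & (e | a | ~a) & (e | a | c) & (b | ~e | ~a) & (b | ~e | c) & (b | a | ~a) & (b | a | c)   [distribute | over &]
≡ (e | a | c) & (b | ~e | ~a) & (b | ~e | c) & (b | a | c)   [simplify]

(e | a | c) & (b | ~e | ~a) & (b | ~e | c) & (b | a | c)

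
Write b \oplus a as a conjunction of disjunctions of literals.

b \oplus a
≡ (b \lor a) \land \lnot (b \land a)   — expand \oplus
≡ (b \lor a) \land (\lnot b \lor \lnot a)   — De Morgan

(b \lor a) \land (\lnot b \lor \lnot a)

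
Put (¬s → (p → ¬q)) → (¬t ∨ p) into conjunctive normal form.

(¬s → (p → ¬q)) → (¬t ∨ p)
≡ ¬(¬s → (p → ¬q)) ∨ ¬t ∨ p   — eliminate →
≡ ¬(¬¬s ∨ (p → ¬q)) ∨ ¬t ∨ p   — eliminate →
≡ ¬(¬¬s ∨ ¬p ∨ ¬q) ∨ ¬t ∨ p   — eliminate →
≡ (¬¬¬s ∧ ¬¬p ∧ ¬¬q) ∨ ¬t ∨ p   — De Morgan
≡ (¬s ∧ ¬¬p ∧ ¬¬q) ∨ ¬t ∨ p   — double negation
≡ (¬s ∧ p ∧ ¬¬q) ∨ ¬t ∨ p   — double negation
≡ (¬s ∧ p ∧ q) ∨ ¬t ∨ p   — double negation
≡ (¬s ∨ ¬t ∨ p) ∧ (p ∨ ¬t ∨ p) ∧ (q ∨ ¬t ∨ p)   — distribute ∨ over ∧
≡ p ∨ ¬t   — simplify

p ∨ ¬t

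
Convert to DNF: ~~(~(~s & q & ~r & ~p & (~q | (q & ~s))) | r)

~~(~(~s & q & ~r & ~p & (~q | (q & ~s))) | r)
= ~(~s & q & ~r & ~p & (~q | (q & ~s))) | r   [double negation]
= ~~s | ~q | ~~r | ~~p | ~(~q | (q & ~s)) | r   [De Morgan]
= s | ~q | ~~r | ~~p | ~(~q | (q & ~s)) | r   [double negation]
= s | ~q | r | ~~p | ~(~q | (q & ~s)) | r   [double negation]
= s | ~q | r | p | ~(~q | (q & ~s)) | r   [double negation]
= s | ~q | r | p | (~~q & ~(q & ~s)) | r   [De Morgan]
= s | ~q | r | p | (q & ~(q & ~s)) | r   [double negation]
= s | ~q | r | p | (q & (~q | ~~s)) | r   [De Morgan]
= s | ~q | r | p | (q & (~q | s)) | r   [double negation]
= s | ~q | r | p | (q & ~q) | (q & s) | r   [distribute & over |]
= s | ~q | r | p   [simplify]

s | ~q | r | p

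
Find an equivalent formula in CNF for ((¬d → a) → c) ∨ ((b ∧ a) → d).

((¬d → a) → c) ∨ ((b ∧ a) → d)
= ¬(¬d → a) ∨ c ∨ ((b ∧ a) → d)   [eliminate →]
= ¬(¬¬d ∨ a) ∨ c ∨ ((b ∧ a) → d)   [eliminate →]
= ¬(¬¬d ∨ a) ∨ c ∨ ¬(b ∧ a) ∨ d   [eliminate →]
= (¬¬¬d ∧ ¬a) ∨ c ∨ ¬(b ∧ a) ∨ d   [De Morgan]
= (¬d ∧ ¬a) ∨ c ∨ ¬(b ∧ a) ∨ d   [double negation]
= (¬d ∧ ¬a) ∨ c ∨ ¬b ∨ ¬a ∨ d   [De Morgan]
= (¬d ∨ c ∨ ¬b ∨ ¬a ∨ d) ∧ (¬a ∨ c ∨ ¬b ∨ ¬a ∨ d)   [distribute ∨ over ∧]
= ¬a ∨ c ∨ ¬b ∨ d   [simplify]

¬a ∨ c ∨ ¬b ∨ d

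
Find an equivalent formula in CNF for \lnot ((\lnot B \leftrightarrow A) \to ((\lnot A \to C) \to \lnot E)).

(B \lor A) \land (\lnot A \lor \lnot B) \land (A \lor C) \land E

\lnot ((\lnot B \leftrightarrow A) \to ((\lnot A \to C) \to \lnot E))
⇔ \lnot (\lnot (\lnot B \leftrightarrow A) \lor ((\lnot A \to C) \to \lnot E))   [eliminate \to]
⇔ \lnot (\lnot ((\lnot B \to A) \land (A \to \lnot B)) \lor ((\lnot A \to C) \to \lnot E))   [eliminate \leftrightarrow]
⇔ \lnot (\lnot ((\lnot \lnot B \lor A) \land (A \to \lnot B)) \lor ((\lnot A \to C) \to \lnot E))   [eliminate \to]
⇔ \lnot (\lnot ((\lnot \lnot B \lor A) \land (\lnot A \lor \lnot B)) \lor ((\lnot A \to C) \to \lnot E))   [eliminate \to]
⇔ \lnot (\lnot ((\lnot \lnot B \lor A) \land (\lnot A \lor \lnot B)) \lor \lnot (\lnot A \to C) \lor \lnot E)   [eliminate \to]
⇔ \lnot (\lnot ((\lnot \lnot B \lor A) \land (\lnot A \lor \lnot B)) \lor \lnot (\lnot \lnot A \lor C) \lor \lnot E)   [eliminate \to]
⇔ \lnot \lnot ((\lnot \lnot B \lor A) \land (\lnot A \lor \lnot B)) \land \lnot \lnot (\lnot \lnot A \lor C) \land \lnot \lnot E   [De Morgan]
⇔ (\lnot \lnot B \lor A) \land (\lnot A \lor \lnot B) \land \lnot \lnot (\lnot \lnot A \lor C) \land \lnot \lnot E   [double negation]
⇔ (B \lor A) \land (\lnot A \lor \lnot B) \land \lnot \lnot (\lnot \lnot A \lor C) \land \lnot \lnot E   [double negation]
⇔ (B \lor A) \land (\lnot A \lor \lnot B) \land (\lnot \lnot A \lor C) \land \lnot \lnot E   [double negation]
⇔ (B \lor A) \land (\lnot A \lor \lnot B) \land (A \lor C) \land \lnot \lnot E   [double negation]
⇔ (B \lor A) \land (\lnot A \lor \lnot B) \land (A \lor C) \land E   [double negation]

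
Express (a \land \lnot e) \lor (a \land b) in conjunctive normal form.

a \land (\lnot e \lor b)

(a \land \lnot e) \lor (a \land b)
≡ (a \lor a) \land (a \lor b) \land (\lnot e \lor a) \land (\lnot e \lor b)
≡ a \land (\lnot e \lor b)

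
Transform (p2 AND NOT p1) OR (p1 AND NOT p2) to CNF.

(p2 AND NOT p1) OR (p1 AND NOT p2)
≡ (p2 OR p1) AND (p2 OR NOT p2) AND (NOT p1 OR p1) AND (NOT p1 OR NOT p2)   [distribute OR over AND]
≡ (p2 OR p1) AND (NOT p1 OR NOT p2)   [simplify]

(p2 OR p1) AND (NOT p1 OR NOT p2)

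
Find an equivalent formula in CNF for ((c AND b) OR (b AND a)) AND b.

(c OR a) AND b

((c AND b) OR (b AND a)) AND b
⇔ (c OR b) AND (c OR a) AND (b OR b) AND (b OR a) AND b
⇔ (c OR a) AND b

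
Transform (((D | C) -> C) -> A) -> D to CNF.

~A | D

(((D | C) -> C) -> A) -> D
= ~(((D | C) -> C) -> A) | D
= ~(~((D | C) -> C) | A) | D
= ~(~(~(D | C) | C) | A) | D
= (~~(~(D | C) | C) & ~A) | D
= ((~(D | C) | C) & ~A) | D
= (((~D & ~C) | C) & ~A) | D
= (~D | C | D) & (~C | C | D) & (~A | D)
= ~A | D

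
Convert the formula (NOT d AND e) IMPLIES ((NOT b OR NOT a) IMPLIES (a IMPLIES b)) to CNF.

d OR NOT e OR b OR NOT a

(NOT d AND e) IMPLIES ((NOT b OR NOT a) IMPLIES (a IMPLIES b))
⇔ NOT (NOT d AND e) OR ((NOT b OR NOT a) IMPLIES (a IMPLIES b))   — eliminate IMPLIES
⇔ NOT (NOT d AND e) OR NOT (NOT b OR NOT a) OR (a IMPLIES b)   — eliminate IMPLIES
⇔ NOT (NOT d AND e) OR NOT (NOT b OR NOT a) OR NOT a OR b   — eliminate IMPLIES
⇔ NOT NOT d OR NOT e OR NOT (NOT b OR NOT a) OR NOT a OR b   — De Morgan
⇔ d OR NOT e OR NOT (NOT b OR NOT a) OR NOT a OR b   — double negation
⇔ d OR NOT e OR (NOT NOT b AND NOT NOT a) OR NOT a OR b   — De Morgan
⇔ d OR NOT e OR (b AND NOT NOT a) OR NOT a OR b   — double negation
⇔ d OR NOT e OR (b AND a) OR NOT a OR b   — double negation
⇔ (d OR NOT e OR b OR NOT a OR b) AND (d OR NOT e OR a OR NOT a OR b)   — distribute OR over AND
⇔ d OR NOT e OR b OR NOT a   — simplify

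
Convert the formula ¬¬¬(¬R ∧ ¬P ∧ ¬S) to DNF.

R ∨ P ∨ S

¬¬¬(¬R ∧ ¬P ∧ ¬S)
≡ ¬(¬R ∧ ¬P ∧ ¬S)   [double negation]
≡ ¬¬R ∨ ¬¬P ∨ ¬¬S   [De Morgan]
≡ R ∨ ¬¬P ∨ ¬¬S   [double negation]
≡ R ∨ P ∨ ¬¬S   [double negation]
≡ R ∨ P ∨ S   [double negation]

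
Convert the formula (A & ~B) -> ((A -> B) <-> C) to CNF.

~A | B | ~C

(A & ~B) -> ((A -> B) <-> C)
= ~(A & ~B) | ((A -> B) <-> C)
= ~(A & ~B) | (((A -> B) -> C) & (C -> (A -> B)))
= ~(A & ~B) | ((~(A -> B) | C) & (C -> (A -> B)))
= ~(A & ~B) | ((~(~A | B) | C) & (C -> (A -> B)))
= ~(A & ~B) | ((~(~A | B) | C) & (~C | (A -> B)))
= ~(A & ~B) | ((~(~A | B) | C) & (~C | ~A | B))
= ~A | ~~B | ((~(~A | B) | C) & (~C | ~A | B))
= ~A | B | ((~(~A | B) | C) & (~C | ~A | B))
= ~A | B | (((~~A & ~B) | C) & (~C | ~A | B))
= ~A | B | (((A & ~B) | C) & (~C | ~A | B))
= (~A | B | A | C) & (~A | B | ~B | C) & (~A | B | ~C | ~A | B)
= ~A | B | ~C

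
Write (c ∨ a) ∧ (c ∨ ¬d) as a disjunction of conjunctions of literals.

(c ∨ a) ∧ (c ∨ ¬d)
⇔ (c ∧ c) ∨ (c ∧ ¬d) ∨ (a ∧ c) ∨ (a ∧ ¬d)   (distribute ∧ over ∨)
⇔ c ∨ (a ∧ ¬d)   (simplify)

c ∨ (a ∧ ¬d)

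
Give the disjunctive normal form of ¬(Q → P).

¬(Q → P)
⇔ ¬(¬Q ∨ P)   (eliminate →)
⇔ ¬¬Q ∧ ¬P   (De Morgan)
⇔ Q ∧ ¬P   (double negation)

Q ∧ ¬P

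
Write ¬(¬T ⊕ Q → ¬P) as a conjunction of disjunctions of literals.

(¬T ∨ Q) ∧ (T ∨ ¬Q) ∧ P

¬(¬T ⊕ Q → ¬P)
≡ ¬(¬(¬T ⊕ Q) ∨ ¬P)   — eliminate →
≡ ¬(¬((¬T ∨ Q) ∧ ¬(¬T ∧ Q)) ∨ ¬P)   — expand ⊕
≡ ¬¬((¬T ∨ Q) ∧ ¬(¬T ∧ Q)) ∧ ¬¬P   — De Morgan
≡ (¬T ∨ Q) ∧ ¬(¬T ∧ Q) ∧ ¬¬P   — double negation
≡ (¬T ∨ Q) ∧ (¬¬T ∨ ¬Q) ∧ ¬¬P   — De Morgan
≡ (¬T ∨ Q) ∧ (T ∨ ¬Q) ∧ ¬¬P   — double negation
≡ (¬T ∨ Q) ∧ (T ∨ ¬Q) ∧ P   — double negation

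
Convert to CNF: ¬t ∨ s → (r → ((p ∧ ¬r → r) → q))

(t ∨ ¬r ∨ q) ∧ (¬s ∨ ¬r ∨ q)

¬t ∨ s → (r → ((p ∧ ¬r → r) → q))
≡ ¬(¬t ∨ s) ∨ (r → ((p ∧ ¬r → r) → q))   [eliminate →]
≡ ¬(¬t ∨ s) ∨ ¬r ∨ ((p ∧ ¬r → r) → q)   [eliminate →]
≡ ¬(¬t ∨ s) ∨ ¬r ∨ ¬(p ∧ ¬r → r) ∨ q   [eliminate →]
≡ ¬(¬t ∨ s) ∨ ¬r ∨ ¬(¬(p ∧ ¬r) ∨ r) ∨ q   [eliminate →]
≡ ¬¬t ∧ ¬s ∨ ¬r ∨ ¬(¬(p ∧ ¬r) ∨ r) ∨ q   [De Morgan]
≡ t ∧ ¬s ∨ ¬r ∨ ¬(¬(p ∧ ¬r) ∨ r) ∨ q   [double negation]
≡ t ∧ ¬s ∨ ¬r ∨ ¬¬(p ∧ ¬r) ∧ ¬r ∨ q   [De Morgan]
≡ t ∧ ¬s ∨ ¬r ∨ p ∧ ¬r ∧ ¬r ∨ q   [double negation]
≡ (t ∨ ¬r ∨ p ∨ q) ∧ (t ∨ ¬r ∨ ¬r ∨ q) ∧ (t ∨ ¬r ∨ ¬r ∨ q) ∧ (¬s ∨ ¬r ∨ p ∨ q) ∧ (¬s ∨ ¬r ∨ ¬r ∨ q) ∧ (¬s ∨ ¬r ∨ ¬r ∨ q)   [distribute ∨ over ∧]
≡ (t ∨ ¬r ∨ q) ∧ (¬s ∨ ¬r ∨ q)   [simplify]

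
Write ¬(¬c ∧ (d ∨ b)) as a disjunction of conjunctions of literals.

c ∨ (¬d ∧ ¬b)

¬(¬c ∧ (d ∨ b))
⇔ ¬¬c ∨ ¬(d ∨ b)
⇔ c ∨ ¬(d ∨ b)
⇔ c ∨ (¬d ∧ ¬b)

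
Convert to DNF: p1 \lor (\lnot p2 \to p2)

p1 \lor (\lnot p2 \to p2)
= p1 \lor \lnot \lnot p2 \lor p2   [eliminate \to]
= p1 \lor p2 \lor p2   [double negation]
= p1 \lor p2   [simplify]

p1 \lor p2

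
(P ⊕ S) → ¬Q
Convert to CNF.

(P ⊕ S) → ¬Q
⇔ ¬(P ⊕ S) ∨ ¬Q   (eliminate →)
⇔ ¬((P ∨ S) ∧ ¬(P ∧ S)) ∨ ¬Q   (expand ⊕)
⇔ ¬(P ∨ S) ∨ ¬¬(P ∧ S) ∨ ¬Q   (De Morgan)
⇔ (¬P ∧ ¬S) ∨ ¬¬(P ∧ S) ∨ ¬Q   (De Morgan)
⇔ (¬P ∧ ¬S) ∨ (P ∧ S) ∨ ¬Q   (double negation)
⇔ (¬P ∨ P ∨ ¬Q) ∧ (¬P ∨ S ∨ ¬Q) ∧ (¬S ∨ P ∨ ¬Q) ∧ (¬S ∨ S ∨ ¬Q)   (distribute ∨ over ∧)
⇔ (¬P ∨ S ∨ ¬Q) ∧ (¬S ∨ P ∨ ¬Q)   (simplify)

(¬P ∨ S ∨ ¬Q) ∧ (¬S ∨ P ∨ ¬Q)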